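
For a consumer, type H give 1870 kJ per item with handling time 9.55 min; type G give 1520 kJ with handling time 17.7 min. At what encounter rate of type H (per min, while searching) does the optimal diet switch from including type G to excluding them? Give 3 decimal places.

0.082 per min

The zero-one rule: include type G iff E₂/h₂ > λE₁/(1+λh₁). Equality gives the switch point.
λE₁h₂ = E₂ + λE₂h₁ ⇒ λ = E₂/(E₁h₂ − E₂h₁) = 1520/(3.31e+04 − 1.452e+04) = 0.0818 per min.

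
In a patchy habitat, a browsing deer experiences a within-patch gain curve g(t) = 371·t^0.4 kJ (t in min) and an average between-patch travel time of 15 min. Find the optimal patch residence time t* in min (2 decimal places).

10.00 min

Optimal t* satisfies g'(t*) = g(t*)/(T + t*).
g'(t) = 0.4·371·t^-0.6. Setting 0.4·371·t^-0.6 = 371·t^0.4/(15+t) gives 0.4(15+t) = t, so 0.60·t = 0.4×15.
t* = 0.4×15/0.60 = 10 min.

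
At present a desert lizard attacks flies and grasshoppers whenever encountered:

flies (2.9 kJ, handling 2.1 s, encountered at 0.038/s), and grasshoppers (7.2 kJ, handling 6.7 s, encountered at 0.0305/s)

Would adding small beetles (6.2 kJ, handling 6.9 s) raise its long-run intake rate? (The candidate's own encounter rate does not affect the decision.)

Yes

On flies and grasshoppers alone, R = ΣλE/(1+Σλh) = 0.3298/1.284 = 0.2568 kJ/s.
small beetles: E/h = 6.2/6.9 = 0.8986 kJ/s.
Since 0.8986 > R, including small beetles increases the long-run rate.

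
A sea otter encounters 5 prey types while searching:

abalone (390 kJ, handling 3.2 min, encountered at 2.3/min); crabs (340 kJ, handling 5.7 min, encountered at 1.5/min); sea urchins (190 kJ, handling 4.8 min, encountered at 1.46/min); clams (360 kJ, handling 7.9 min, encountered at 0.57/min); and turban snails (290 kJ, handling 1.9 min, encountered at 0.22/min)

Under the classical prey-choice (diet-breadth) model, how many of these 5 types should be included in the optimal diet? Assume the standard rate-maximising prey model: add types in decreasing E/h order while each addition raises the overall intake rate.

2

Profitabilities (E/h, kJ/min): turban snails 153, abalone 122, crabs 59.6, clams 45.6, sea urchins 39.6. Add prey in this order while the next type's profitability exceeds the intake rate on those already taken.
Rate on top 1: 44.99. abalone: 122 > 44.99 → include.
Rate on top 2: 109.5. crabs: 59.6 < 109.5 → exclude; stop.
Optimal diet: turban snails, abalone — 2 of 5 types.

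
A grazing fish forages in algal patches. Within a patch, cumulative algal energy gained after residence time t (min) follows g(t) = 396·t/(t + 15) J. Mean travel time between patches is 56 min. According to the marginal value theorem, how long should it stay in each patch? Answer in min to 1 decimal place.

29.0 min

By the marginal value theorem, leave when the instantaneous gain rate g'(t) equals the habitat-wide average g(t)/(T + t).
g'(t) = 396·15/(t + 15)². Setting 396·15/(t+15)² = 396t/[(t+15)(56+t)] gives 15(56+t) = t(t+15), so t² = 15×56 = 840.
t* = √840 = 28.98 min.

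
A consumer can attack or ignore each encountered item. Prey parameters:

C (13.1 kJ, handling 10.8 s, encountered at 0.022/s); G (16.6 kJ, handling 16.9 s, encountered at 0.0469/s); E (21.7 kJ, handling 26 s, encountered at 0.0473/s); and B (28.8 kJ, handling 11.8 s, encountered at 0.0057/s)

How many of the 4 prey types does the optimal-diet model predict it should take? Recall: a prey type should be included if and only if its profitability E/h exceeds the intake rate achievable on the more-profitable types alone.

4

Rank by E/h (kJ/s): B 2.44, C 1.21, G 0.982, E 0.835. Include each in turn until the next type's E/h falls below the running intake rate.
Rate on top 1: 0.1538. C: 1.21 > 0.1538 → include.
Rate on top 2: 0.3467. G: 0.982 > 0.3467 → include.
Rate on top 3: 0.5868. E: 0.835 > 0.5868 → include.
Optimal diet: B, C, G, E — 4 of 4 types.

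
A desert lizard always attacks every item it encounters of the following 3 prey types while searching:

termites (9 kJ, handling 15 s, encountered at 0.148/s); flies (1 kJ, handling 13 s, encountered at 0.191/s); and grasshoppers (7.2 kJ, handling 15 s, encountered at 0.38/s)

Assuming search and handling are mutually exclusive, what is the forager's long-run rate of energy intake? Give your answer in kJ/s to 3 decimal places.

R = Σλ_iE_i / (1 + Σλ_ih_i)
Numerator: 0.148×9 + 0.191×1 + 0.38×7.2 = 4.259
Denominator: 1 + 0.148×15 + 0.191×13 + 0.38×15 = 11.4
R = 4.259/11.4 = 0.3735 kJ/s

0.373 kJ/s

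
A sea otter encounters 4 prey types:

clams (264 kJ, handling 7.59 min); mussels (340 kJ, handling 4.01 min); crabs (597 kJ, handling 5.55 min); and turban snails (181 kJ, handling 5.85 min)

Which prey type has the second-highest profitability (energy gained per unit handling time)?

Profitability E/h (kJ/min): clams = 264/7.59 = 34.8, mussels = 340/4.01 = 84.8, crabs = 597/5.55 = 108, turban snails = 181/5.85 = 30.9.
Ranked: crabs > mussels > clams > turban snails.

mussels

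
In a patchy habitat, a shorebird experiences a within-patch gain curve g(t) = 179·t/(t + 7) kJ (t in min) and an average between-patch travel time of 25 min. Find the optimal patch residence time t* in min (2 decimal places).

Maximise g(t)/(T+t): set derivative to zero → g'(t)(T+t) = g(t).
g'(t) = 179·7/(t + 7)². Setting 179·7/(t+7)² = 179t/[(t+7)(25+t)] gives 7(25+t) = t(t+7), so t² = 7×25 = 175.
t* = √175 = 13.23 min.

13.23 min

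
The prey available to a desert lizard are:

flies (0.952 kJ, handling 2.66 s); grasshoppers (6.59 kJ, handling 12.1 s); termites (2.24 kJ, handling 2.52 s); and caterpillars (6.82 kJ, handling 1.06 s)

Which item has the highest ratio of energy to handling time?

Profitability E/h (kJ/s): flies = 0.952/2.66 = 0.358, grasshoppers = 6.59/12.1 = 0.545, termites = 2.24/2.52 = 0.889, caterpillars = 6.82/1.06 = 6.43.
Ranked: caterpillars > termites > grasshoppers > flies.

caterpillars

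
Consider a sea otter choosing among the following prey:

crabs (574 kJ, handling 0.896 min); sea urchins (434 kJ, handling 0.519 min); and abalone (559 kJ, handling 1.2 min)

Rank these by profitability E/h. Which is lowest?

Profitability E/h (kJ/min): crabs = 574/0.896 = 641, sea urchins = 434/0.519 = 836, abalone = 559/1.2 = 466.
Ranked: sea urchins > crabs > abalone.

abalone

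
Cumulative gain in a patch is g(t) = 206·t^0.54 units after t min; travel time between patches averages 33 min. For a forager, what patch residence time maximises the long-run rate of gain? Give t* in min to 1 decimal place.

38.7 min

Maximise g(t)/(T+t): set derivative to zero → g'(t)(T+t) = g(t).
g'(t) = 0.54·206·t^-0.46. Setting 0.54·206·t^-0.46 = 206·t^0.54/(33+t) gives 0.54(33+t) = t, so 0.46·t = 0.54×33.
t* = 0.54×33/0.46 = 38.74 min.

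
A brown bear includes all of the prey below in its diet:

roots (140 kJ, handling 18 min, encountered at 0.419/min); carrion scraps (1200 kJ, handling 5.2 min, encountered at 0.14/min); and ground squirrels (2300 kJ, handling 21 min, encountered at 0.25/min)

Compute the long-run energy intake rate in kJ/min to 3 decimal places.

55.211 kJ/min

Energy encountered per unit search time: 0.419×140 + 0.14×1200 + 0.25×2300 = 801.7 kJ/min.
Handling time per unit search time: 0.419×18 + 0.14×5.2 + 0.25×21 = 13.52.
Rate = 801.7/(1 + 13.52) = 55.21 kJ/min.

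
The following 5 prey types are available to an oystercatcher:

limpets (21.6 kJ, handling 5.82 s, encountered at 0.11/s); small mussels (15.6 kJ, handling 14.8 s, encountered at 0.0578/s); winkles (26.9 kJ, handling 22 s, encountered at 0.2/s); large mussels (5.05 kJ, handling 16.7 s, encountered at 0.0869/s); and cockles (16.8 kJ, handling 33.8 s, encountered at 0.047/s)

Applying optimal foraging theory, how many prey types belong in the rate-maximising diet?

E/h in descending order: limpets 3.71, winkles 1.22, small mussels 1.05, cockles 0.497, large mussels 0.302 kJ/s. The optimal diet is the largest prefix of this list for which every included type satisfies E_i/h_i > R on the types above it.
Rate on top 1: 1.449. winkles: 1.22 < 1.449 → exclude; stop.
Optimal diet: limpets — 1 of 5 types.

1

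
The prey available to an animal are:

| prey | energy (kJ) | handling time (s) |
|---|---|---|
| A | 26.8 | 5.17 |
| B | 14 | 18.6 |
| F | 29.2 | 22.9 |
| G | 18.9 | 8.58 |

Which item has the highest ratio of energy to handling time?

A

Profitability E/h (kJ/s): A = 26.8/5.17 = 5.18, B = 14/18.6 = 0.753, F = 29.2/22.9 = 1.28, G = 18.9/8.58 = 2.2.
Ranked: A > G > F > B.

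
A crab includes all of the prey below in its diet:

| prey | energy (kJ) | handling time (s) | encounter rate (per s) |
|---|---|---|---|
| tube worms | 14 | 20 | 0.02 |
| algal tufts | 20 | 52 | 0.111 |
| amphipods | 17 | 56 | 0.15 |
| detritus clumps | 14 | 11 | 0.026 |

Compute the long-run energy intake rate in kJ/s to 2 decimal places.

Energy encountered per unit search time: 0.02×14 + 0.111×20 + 0.15×17 + 0.026×14 = 5.414 kJ/s.
Handling time per unit search time: 0.02×20 + 0.111×52 + 0.15×56 + 0.026×11 = 14.86.
Rate = 5.414/(1 + 14.86) = 0.3414 kJ/s.

0.34 kJ/s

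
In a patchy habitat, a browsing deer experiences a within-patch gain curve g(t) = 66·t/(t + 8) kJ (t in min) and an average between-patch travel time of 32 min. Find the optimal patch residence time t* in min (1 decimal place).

16.0 min

Maximise g(t)/(T+t): set derivative to zero → g'(t)(T+t) = g(t).
g'(t) = 66·8/(t + 8)². Setting 66·8/(t+8)² = 66t/[(t+8)(32+t)] gives 8(32+t) = t(t+8), so t² = 8×32 = 256.
t* = √256 = 16 min.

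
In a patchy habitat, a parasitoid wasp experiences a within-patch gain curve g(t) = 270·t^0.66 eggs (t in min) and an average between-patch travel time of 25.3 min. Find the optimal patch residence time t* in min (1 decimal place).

By the marginal value theorem, leave when the instantaneous gain rate g'(t) equals the habitat-wide average g(t)/(T + t).
g'(t) = 0.66·270·t^-0.34. Setting 0.66·270·t^-0.34 = 270·t^0.66/(25.3+t) gives 0.66(25.3+t) = t, so 0.34·t = 0.66×25.3.
t* = 0.66×25.3/0.34 = 49.11 min.

49.1 min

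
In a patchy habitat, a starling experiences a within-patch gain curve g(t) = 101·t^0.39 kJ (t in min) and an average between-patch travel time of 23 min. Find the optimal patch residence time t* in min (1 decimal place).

Maximise g(t)/(T+t): set derivative to zero → g'(t)(T+t) = g(t).
g'(t) = 0.39·101·t^-0.61. Setting 0.39·101·t^-0.61 = 101·t^0.39/(23+t) gives 0.39(23+t) = t, so 0.61·t = 0.39×23.
t* = 0.39×23/0.61 = 14.7 min.

14.7 min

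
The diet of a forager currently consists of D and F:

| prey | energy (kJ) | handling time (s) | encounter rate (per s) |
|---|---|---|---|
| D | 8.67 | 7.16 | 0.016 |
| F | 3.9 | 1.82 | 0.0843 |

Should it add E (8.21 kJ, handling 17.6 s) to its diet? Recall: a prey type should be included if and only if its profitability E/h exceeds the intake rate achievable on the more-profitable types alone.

Yes

Current rate: (0.016×8.67 + 0.0843×3.9)/(1 + 0.016×7.16 + 0.0843×1.82) = 0.3687 kJ/s.
Profitability of E: 8.21/17.6 = 0.4665 kJ/s.
Since 0.4665 > R, including E increases the long-run rate.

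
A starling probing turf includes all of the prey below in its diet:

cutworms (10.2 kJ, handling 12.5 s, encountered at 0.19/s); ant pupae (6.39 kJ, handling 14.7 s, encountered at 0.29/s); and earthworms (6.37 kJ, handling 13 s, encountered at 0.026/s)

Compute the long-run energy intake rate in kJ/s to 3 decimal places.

0.496 kJ/s

R = Σλ_iE_i / (1 + Σλ_ih_i)
Numerator: 0.19×10.2 + 0.29×6.39 + 0.026×6.37 = 3.957
Denominator: 1 + 0.19×12.5 + 0.29×14.7 + 0.026×13 = 7.976
R = 3.957/7.976 = 0.4961 kJ/s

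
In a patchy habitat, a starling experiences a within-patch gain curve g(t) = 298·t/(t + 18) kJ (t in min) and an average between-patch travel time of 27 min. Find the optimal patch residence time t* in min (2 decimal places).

Maximise g(t)/(T+t): set derivative to zero → g'(t)(T+t) = g(t).
g'(t) = 298·18/(t + 18)². Setting 298·18/(t+18)² = 298t/[(t+18)(27+t)] gives 18(27+t) = t(t+18), so t² = 18×27 = 486.
t* = √486 = 22.05 min.

22.05 min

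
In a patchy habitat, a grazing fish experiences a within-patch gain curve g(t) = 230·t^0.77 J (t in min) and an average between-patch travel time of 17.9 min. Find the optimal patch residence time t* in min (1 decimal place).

59.9 min

Optimal t* satisfies g'(t*) = g(t*)/(T + t*).
g'(t) = 0.77·230·t^-0.23. Setting 0.77·230·t^-0.23 = 230·t^0.77/(17.9+t) gives 0.77(17.9+t) = t, so 0.23·t = 0.77×17.9.
t* = 0.77×17.9/0.23 = 59.93 min.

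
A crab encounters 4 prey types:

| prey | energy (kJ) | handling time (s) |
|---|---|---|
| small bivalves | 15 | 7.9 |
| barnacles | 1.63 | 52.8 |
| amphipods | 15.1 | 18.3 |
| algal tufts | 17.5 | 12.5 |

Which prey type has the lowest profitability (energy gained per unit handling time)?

Profitability E/h (kJ/s): small bivalves = 15/7.9 = 1.9, barnacles = 1.63/52.8 = 0.0309, amphipods = 15.1/18.3 = 0.825, algal tufts = 17.5/12.5 = 1.4.
Ranked: small bivalves > algal tufts > amphipods > barnacles.

barnacles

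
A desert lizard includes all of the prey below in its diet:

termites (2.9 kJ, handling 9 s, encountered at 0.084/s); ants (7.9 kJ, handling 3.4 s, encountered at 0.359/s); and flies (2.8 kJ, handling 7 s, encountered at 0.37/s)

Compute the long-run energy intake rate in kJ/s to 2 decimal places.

R = (0.084×2.9 + 0.359×7.9 + 0.37×2.8) / (1 + 0.084×9 + 0.359×3.4 + 0.37×7) = 4.116/5.567 = 0.7394 kJ/s.

0.74 kJ/s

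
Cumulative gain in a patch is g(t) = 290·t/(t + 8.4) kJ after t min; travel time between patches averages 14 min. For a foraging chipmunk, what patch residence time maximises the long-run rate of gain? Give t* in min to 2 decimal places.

10.84 min

Optimal t* satisfies g'(t*) = g(t*)/(T + t*).
g'(t) = 290·8.4/(t + 8.4)². Setting 290·8.4/(t+8.4)² = 290t/[(t+8.4)(14+t)] gives 8.4(14+t) = t(t+8.4), so t² = 8.4×14 = 117.6.
t* = √117.6 = 10.84 min.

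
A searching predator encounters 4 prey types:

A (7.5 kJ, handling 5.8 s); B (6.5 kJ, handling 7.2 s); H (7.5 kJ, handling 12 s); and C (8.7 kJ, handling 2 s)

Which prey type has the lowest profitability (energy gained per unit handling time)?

In descending order of E/h:
C: 8.7/2 = 4.35 kJ/s
A: 7.5/5.8 = 1.29 kJ/s
B: 6.5/7.2 = 0.903 kJ/s
H: 7.5/12 = 0.625 kJ/s

H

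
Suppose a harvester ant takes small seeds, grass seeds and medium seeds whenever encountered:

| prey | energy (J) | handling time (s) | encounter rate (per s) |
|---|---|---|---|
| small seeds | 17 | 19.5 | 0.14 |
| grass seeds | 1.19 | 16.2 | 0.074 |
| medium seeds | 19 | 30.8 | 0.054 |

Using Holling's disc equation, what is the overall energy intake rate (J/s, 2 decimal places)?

Energy encountered per unit search time: 0.14×17 + 0.074×1.19 + 0.054×19 = 3.494 J/s.
Handling time per unit search time: 0.14×19.5 + 0.074×16.2 + 0.054×30.8 = 5.592.
Rate = 3.494/(1 + 5.592) = 0.53 J/s.

0.53 J/s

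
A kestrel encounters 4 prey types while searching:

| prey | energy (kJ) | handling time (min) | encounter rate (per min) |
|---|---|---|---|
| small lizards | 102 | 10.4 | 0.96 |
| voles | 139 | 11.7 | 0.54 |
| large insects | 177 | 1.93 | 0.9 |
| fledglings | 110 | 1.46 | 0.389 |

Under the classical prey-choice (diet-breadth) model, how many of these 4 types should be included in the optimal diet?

E/h in descending order: large insects 91.7, fledglings 75.3, voles 11.9, small lizards 9.81 kJ/min. The optimal diet is the largest prefix of this list for which every included type satisfies E_i/h_i > R on the types above it.
Rate on top 1: 58.2. fledglings: 75.3 > 58.2 → include.
Rate on top 2: 61.15. voles: 11.9 < 61.15 → exclude; stop.
Optimal diet: large insects, fledglings — 2 of 4 types.

2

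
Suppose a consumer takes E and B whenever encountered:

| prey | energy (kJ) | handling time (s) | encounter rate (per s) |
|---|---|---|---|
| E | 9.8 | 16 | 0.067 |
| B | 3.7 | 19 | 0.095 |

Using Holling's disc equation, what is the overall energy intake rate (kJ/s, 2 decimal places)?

0.26 kJ/s

Energy encountered per unit search time: 0.067×9.8 + 0.095×3.7 = 1.008 kJ/s.
Handling time per unit search time: 0.067×16 + 0.095×19 = 2.877.
Rate = 1.008/(1 + 2.877) = 0.26 kJ/s.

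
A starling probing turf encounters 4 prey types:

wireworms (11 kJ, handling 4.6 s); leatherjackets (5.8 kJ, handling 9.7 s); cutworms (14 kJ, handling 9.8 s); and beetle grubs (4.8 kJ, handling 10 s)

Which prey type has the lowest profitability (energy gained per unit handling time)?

In descending order of E/h:
wireworms: 11/4.6 = 2.39 kJ/s
cutworms: 14/9.8 = 1.43 kJ/s
leatherjackets: 5.8/9.7 = 0.598 kJ/s
beetle grubs: 4.8/10 = 0.48 kJ/s

beetle grubs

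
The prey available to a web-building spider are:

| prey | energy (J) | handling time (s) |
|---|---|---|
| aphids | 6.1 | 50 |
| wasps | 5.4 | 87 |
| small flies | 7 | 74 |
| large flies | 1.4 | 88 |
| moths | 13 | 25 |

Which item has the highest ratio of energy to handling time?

In descending order of E/h:
moths: 13/25 = 0.52 J/s
aphids: 6.1/50 = 0.122 J/s
small flies: 7/74 = 0.0946 J/s
wasps: 5.4/87 = 0.0621 J/s
large flies: 1.4/88 = 0.0159 J/s

moths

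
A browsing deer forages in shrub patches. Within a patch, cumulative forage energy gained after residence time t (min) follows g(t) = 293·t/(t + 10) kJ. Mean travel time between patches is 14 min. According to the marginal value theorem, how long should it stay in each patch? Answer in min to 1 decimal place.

11.8 min

Maximise g(t)/(T+t): set derivative to zero → g'(t)(T+t) = g(t).
g'(t) = 293·10/(t + 10)². Setting 293·10/(t+10)² = 293t/[(t+10)(14+t)] gives 10(14+t) = t(t+10), so t² = 10×14 = 140.
t* = √140 = 11.83 min.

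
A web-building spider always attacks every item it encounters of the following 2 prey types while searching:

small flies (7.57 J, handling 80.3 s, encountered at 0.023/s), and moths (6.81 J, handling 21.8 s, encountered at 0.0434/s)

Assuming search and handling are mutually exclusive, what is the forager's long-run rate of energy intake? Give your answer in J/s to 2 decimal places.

R = (0.023×7.57 + 0.0434×6.81) / (1 + 0.023×80.3 + 0.0434×21.8) = 0.4697/3.793 = 0.1238 J/s.

0.12 J/s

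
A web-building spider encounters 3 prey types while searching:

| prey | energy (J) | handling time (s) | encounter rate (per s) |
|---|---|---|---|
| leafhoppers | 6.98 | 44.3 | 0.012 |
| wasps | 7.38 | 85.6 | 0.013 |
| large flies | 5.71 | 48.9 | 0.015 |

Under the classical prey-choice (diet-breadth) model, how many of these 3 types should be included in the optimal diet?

3

Rank by E/h (J/s): leafhoppers 0.158, large flies 0.117, wasps 0.0862. Include each in turn until the next type's E/h falls below the running intake rate.
Rate on top 1: 0.05469. large flies: 0.117 > 0.05469 → include.
Rate on top 2: 0.07479. wasps: 0.0862 > 0.07479 → include.
Optimal diet: leafhoppers, large flies, wasps — 3 of 3 types.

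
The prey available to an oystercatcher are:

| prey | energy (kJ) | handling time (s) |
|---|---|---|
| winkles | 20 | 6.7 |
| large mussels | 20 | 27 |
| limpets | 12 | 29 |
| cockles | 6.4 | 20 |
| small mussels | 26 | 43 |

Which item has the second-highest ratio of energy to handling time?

Profitability E/h (kJ/s): winkles = 20/6.7 = 2.99, large mussels = 20/27 = 0.741, limpets = 12/29 = 0.414, cockles = 6.4/20 = 0.32, small mussels = 26/43 = 0.605.
Ranked: winkles > large mussels > small mussels > limpets > cockles.

large mussels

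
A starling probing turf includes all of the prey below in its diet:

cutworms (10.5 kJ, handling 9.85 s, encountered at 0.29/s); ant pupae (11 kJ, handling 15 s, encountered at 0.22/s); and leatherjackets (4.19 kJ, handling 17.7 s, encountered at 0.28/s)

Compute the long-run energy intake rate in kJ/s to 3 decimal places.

R = (0.29×10.5 + 0.22×11 + 0.28×4.19) / (1 + 0.29×9.85 + 0.22×15 + 0.28×17.7) = 6.638/12.11 = 0.548 kJ/s.

0.548 kJ/s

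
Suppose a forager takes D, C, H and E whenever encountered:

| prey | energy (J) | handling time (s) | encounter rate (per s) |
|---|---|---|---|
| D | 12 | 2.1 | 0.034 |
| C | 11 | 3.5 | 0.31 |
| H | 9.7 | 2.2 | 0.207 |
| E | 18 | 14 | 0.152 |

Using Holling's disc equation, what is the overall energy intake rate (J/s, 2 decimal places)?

Energy encountered per unit search time: 0.034×12 + 0.31×11 + 0.207×9.7 + 0.152×18 = 8.562 J/s.
Handling time per unit search time: 0.034×2.1 + 0.31×3.5 + 0.207×2.2 + 0.152×14 = 3.74.
Rate = 8.562/(1 + 3.74) = 1.806 J/s.

1.81 J/s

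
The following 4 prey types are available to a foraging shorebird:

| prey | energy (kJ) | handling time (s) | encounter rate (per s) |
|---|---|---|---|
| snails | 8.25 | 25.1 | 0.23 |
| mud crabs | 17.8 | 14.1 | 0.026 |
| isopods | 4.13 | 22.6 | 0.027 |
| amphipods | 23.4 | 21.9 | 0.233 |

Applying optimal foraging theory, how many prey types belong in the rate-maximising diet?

Profitabilities (E/h, kJ/s): mud crabs 1.26, amphipods 1.07, snails 0.329, isopods 0.183. Add prey in this order while the next type's profitability exceeds the intake rate on those already taken.
Rate on top 1: 0.3387. amphipods: 1.07 > 0.3387 → include.
Rate on top 2: 0.9143. snails: 0.329 < 0.9143 → exclude; stop.
Optimal diet: mud crabs, amphipods — 2 of 4 types.

2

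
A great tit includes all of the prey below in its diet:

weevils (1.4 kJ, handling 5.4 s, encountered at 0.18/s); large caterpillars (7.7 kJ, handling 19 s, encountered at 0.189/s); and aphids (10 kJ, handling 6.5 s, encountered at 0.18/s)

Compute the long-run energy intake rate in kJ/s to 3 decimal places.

Energy encountered per unit search time: 0.18×1.4 + 0.189×7.7 + 0.18×10 = 3.507 kJ/s.
Handling time per unit search time: 0.18×5.4 + 0.189×19 + 0.18×6.5 = 5.733.
Rate = 3.507/(1 + 5.733) = 0.5209 kJ/s.

0.521 kJ/s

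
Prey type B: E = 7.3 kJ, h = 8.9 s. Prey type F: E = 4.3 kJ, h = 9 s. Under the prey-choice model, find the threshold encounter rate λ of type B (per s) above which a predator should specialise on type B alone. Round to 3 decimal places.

At the threshold, the rate on type B alone equals the profitability of type F: λ·7.3/(1 + λ·8.9) = 4.3/9 = 0.4778.
Rearranging, λ(7.3 − 0.4778×8.9) = 0.4778, so λ = 0.4778/3.048 = 0.1568 per s.

0.157 per s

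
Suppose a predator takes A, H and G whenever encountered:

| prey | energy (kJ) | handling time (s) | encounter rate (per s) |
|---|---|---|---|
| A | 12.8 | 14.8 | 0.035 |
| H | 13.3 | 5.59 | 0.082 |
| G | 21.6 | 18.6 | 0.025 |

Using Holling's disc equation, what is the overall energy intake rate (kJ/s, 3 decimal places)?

0.851 kJ/s

R = (0.035×12.8 + 0.082×13.3 + 0.025×21.6) / (1 + 0.035×14.8 + 0.082×5.59 + 0.025×18.6) = 2.079/2.441 = 0.8514 kJ/s.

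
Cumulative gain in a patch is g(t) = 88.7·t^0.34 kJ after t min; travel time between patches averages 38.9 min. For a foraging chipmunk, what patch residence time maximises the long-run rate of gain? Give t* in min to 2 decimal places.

Maximise g(t)/(T+t): set derivative to zero → g'(t)(T+t) = g(t).
g'(t) = 0.34·88.7·t^-0.66. Setting 0.34·88.7·t^-0.66 = 88.7·t^0.34/(38.9+t) gives 0.34(38.9+t) = t, so 0.66·t = 0.34×38.9.
t* = 0.34×38.9/0.66 = 20.04 min.

20.04 min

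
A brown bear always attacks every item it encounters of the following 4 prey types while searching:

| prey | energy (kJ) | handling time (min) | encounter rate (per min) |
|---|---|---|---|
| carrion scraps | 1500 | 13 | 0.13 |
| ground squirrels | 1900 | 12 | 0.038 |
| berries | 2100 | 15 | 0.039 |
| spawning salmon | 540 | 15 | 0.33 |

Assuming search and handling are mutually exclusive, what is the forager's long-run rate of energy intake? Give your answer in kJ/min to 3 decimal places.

R = Σλ_iE_i / (1 + Σλ_ih_i)
Numerator: 0.13×1500 + 0.038×1900 + 0.039×2100 + 0.33×540 = 527.3
Denominator: 1 + 0.13×13 + 0.038×12 + 0.039×15 + 0.33×15 = 8.681
R = 527.3/8.681 = 60.74 kJ/min

60.742 kJ/min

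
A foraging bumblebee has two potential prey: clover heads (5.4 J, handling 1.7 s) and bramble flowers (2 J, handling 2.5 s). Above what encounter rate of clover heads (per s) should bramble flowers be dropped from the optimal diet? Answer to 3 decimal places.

At the threshold, the rate on clover heads alone equals the profitability of bramble flowers: λ·5.4/(1 + λ·1.7) = 2/2.5 = 0.8.
Rearranging, λ(5.4 − 0.8×1.7) = 0.8, so λ = 0.8/4.04 = 0.198 per s.

0.198 per s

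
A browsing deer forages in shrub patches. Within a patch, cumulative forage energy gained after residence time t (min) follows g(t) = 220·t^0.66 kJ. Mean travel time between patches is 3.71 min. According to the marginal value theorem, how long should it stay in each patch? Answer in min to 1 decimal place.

Maximise g(t)/(T+t): set derivative to zero → g'(t)(T+t) = g(t).
g'(t) = 0.66·220·t^-0.34. Setting 0.66·220·t^-0.34 = 220·t^0.66/(3.71+t) gives 0.66(3.71+t) = t, so 0.34·t = 0.66×3.71.
t* = 0.66×3.71/0.34 = 7.202 min.

7.2 min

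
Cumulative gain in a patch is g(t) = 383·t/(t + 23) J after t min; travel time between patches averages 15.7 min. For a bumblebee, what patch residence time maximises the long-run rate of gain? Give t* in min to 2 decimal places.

19.00 min

Optimal t* satisfies g'(t*) = g(t*)/(T + t*).
g'(t) = 383·23/(t + 23)². Setting 383·23/(t+23)² = 383t/[(t+23)(15.7+t)] gives 23(15.7+t) = t(t+23), so t² = 23×15.7 = 361.1.
t* = √361.1 = 19 min.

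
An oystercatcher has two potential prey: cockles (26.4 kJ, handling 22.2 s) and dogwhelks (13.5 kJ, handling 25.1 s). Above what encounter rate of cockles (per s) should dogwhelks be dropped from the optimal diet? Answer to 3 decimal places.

The zero-one rule: include dogwhelks iff E₂/h₂ > λE₁/(1+λh₁). Equality gives the switch point.
λE₁h₂ = E₂ + λE₂h₁ ⇒ λ = E₂/(E₁h₂ − E₂h₁) = 13.5/(662.6 − 299.7) = 0.0372 per s.

0.037 per s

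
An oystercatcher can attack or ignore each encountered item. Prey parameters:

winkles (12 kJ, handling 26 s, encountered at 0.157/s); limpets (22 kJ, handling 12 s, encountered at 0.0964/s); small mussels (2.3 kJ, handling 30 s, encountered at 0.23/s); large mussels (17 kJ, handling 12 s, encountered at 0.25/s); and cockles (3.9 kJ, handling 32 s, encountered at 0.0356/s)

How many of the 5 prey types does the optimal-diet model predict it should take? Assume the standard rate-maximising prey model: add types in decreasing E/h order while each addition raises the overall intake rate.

E/h in descending order: limpets 1.83, large mussels 1.42, winkles 0.462, cockles 0.122, small mussels 0.0767 kJ/s. The optimal diet is the largest prefix of this list for which every included type satisfies E_i/h_i > R on the types above it.
Rate on top 1: 0.9833. large mussels: 1.42 > 0.9833 → include.
Rate on top 2: 1.235. winkles: 0.462 < 1.235 → exclude; stop.
Optimal diet: limpets, large mussels — 2 of 5 types.

2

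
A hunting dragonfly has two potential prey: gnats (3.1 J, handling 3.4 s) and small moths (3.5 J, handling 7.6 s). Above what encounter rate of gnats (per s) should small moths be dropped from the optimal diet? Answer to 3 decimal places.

At the threshold, the rate on gnats alone equals the profitability of small moths: λ·3.1/(1 + λ·3.4) = 3.5/7.6 = 0.4605.
Rearranging, λ(3.1 − 0.4605×3.4) = 0.4605, so λ = 0.4605/1.534 = 0.3002 per s.

0.300 per s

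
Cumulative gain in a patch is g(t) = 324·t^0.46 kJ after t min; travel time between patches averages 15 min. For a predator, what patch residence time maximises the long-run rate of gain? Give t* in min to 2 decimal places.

12.78 min

Optimal t* satisfies g'(t*) = g(t*)/(T + t*).
g'(t) = 0.46·324·t^-0.54. Setting 0.46·324·t^-0.54 = 324·t^0.46/(15+t) gives 0.46(15+t) = t, so 0.54·t = 0.46×15.
t* = 0.46×15/0.54 = 12.78 min.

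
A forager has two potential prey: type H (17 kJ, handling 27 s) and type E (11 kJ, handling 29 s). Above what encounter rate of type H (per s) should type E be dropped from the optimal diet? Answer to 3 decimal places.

0.056 per s

The zero-one rule: include type E iff E₂/h₂ > λE₁/(1+λh₁). Equality gives the switch point.
λE₁h₂ = E₂ + λE₂h₁ ⇒ λ = E₂/(E₁h₂ − E₂h₁) = 11/(493 − 297) = 0.05612 per s.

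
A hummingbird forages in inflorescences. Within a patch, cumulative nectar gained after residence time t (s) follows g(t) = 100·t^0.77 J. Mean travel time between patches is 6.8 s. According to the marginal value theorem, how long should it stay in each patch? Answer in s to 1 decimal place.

Optimal t* satisfies g'(t*) = g(t*)/(T + t*).
g'(t) = 0.77·100·t^-0.23. Setting 0.77·100·t^-0.23 = 100·t^0.77/(6.8+t) gives 0.77(6.8+t) = t, so 0.23·t = 0.77×6.8.
t* = 0.77×6.8/0.23 = 22.77 s.

22.8 s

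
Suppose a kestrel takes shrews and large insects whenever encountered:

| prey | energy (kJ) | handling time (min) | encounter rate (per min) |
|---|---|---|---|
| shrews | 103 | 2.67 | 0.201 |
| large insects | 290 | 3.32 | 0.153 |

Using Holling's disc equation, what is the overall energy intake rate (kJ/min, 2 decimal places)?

R = Σλ_iE_i / (1 + Σλ_ih_i)
Numerator: 0.201×103 + 0.153×290 = 65.07
Denominator: 1 + 0.201×2.67 + 0.153×3.32 = 2.045
R = 65.07/2.045 = 31.83 kJ/min

31.83 kJ/min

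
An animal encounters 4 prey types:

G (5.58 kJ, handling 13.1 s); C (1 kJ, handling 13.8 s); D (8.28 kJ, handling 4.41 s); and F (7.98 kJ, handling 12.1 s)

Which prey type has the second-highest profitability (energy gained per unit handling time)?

Profitability E/h (kJ/s): G = 5.58/13.1 = 0.426, C = 1/13.8 = 0.0725, D = 8.28/4.41 = 1.88, F = 7.98/12.1 = 0.66.
Ranked: D > F > G > C.

F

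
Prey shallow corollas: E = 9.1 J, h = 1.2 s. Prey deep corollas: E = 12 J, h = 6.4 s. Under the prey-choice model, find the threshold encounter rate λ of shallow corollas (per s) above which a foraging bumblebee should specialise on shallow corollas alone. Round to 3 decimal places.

0.274 per s

At the threshold, the rate on shallow corollas alone equals the profitability of deep corollas: λ·9.1/(1 + λ·1.2) = 12/6.4 = 1.875.
Rearranging, λ(9.1 − 1.875×1.2) = 1.875, so λ = 1.875/6.85 = 0.2737 per s.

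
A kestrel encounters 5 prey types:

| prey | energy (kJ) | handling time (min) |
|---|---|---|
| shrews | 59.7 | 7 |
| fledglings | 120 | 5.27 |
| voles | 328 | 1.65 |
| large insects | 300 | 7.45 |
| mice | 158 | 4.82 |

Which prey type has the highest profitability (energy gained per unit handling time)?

In descending order of E/h:
voles: 328/1.65 = 199 kJ/min
large insects: 300/7.45 = 40.3 kJ/min
mice: 158/4.82 = 32.8 kJ/min
fledglings: 120/5.27 = 22.8 kJ/min
shrews: 59.7/7 = 8.53 kJ/min

voles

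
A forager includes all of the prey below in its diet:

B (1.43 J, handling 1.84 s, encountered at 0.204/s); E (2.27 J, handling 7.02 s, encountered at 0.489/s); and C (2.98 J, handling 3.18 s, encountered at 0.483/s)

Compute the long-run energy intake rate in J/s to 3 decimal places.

0.448 J/s

R = (0.204×1.43 + 0.489×2.27 + 0.483×2.98) / (1 + 0.204×1.84 + 0.489×7.02 + 0.483×3.18) = 2.841/6.344 = 0.4478 J/s.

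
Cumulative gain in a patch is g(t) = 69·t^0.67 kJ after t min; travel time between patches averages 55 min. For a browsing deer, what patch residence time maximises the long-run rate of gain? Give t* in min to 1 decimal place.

111.7 min

Maximise g(t)/(T+t): set derivative to zero → g'(t)(T+t) = g(t).
g'(t) = 0.67·69·t^-0.33. Setting 0.67·69·t^-0.33 = 69·t^0.67/(55+t) gives 0.67(55+t) = t, so 0.33·t = 0.67×55.
t* = 0.67×55/0.33 = 111.7 min.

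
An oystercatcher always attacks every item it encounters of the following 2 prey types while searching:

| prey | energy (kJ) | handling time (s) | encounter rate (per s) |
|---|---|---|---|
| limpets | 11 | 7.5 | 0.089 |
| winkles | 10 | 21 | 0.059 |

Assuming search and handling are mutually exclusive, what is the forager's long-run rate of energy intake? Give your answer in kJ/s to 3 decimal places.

0.540 kJ/s

R = (0.089×11 + 0.059×10) / (1 + 0.089×7.5 + 0.059×21) = 1.569/2.906 = 0.5398 kJ/s.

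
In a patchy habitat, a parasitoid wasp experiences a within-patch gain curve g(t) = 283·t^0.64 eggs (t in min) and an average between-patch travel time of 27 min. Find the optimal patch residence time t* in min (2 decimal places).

By the marginal value theorem, leave when the instantaneous gain rate g'(t) equals the habitat-wide average g(t)/(T + t).
g'(t) = 0.64·283·t^-0.36. Setting 0.64·283·t^-0.36 = 283·t^0.64/(27+t) gives 0.64(27+t) = t, so 0.36·t = 0.64×27.
t* = 0.64×27/0.36 = 48 min.

48.00 min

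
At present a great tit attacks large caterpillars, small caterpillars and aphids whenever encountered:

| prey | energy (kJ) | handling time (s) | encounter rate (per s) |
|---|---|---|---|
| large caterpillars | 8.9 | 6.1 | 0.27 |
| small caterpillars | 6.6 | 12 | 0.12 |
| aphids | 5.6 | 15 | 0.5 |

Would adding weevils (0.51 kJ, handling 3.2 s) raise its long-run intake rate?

On large caterpillars, small caterpillars and aphids alone, R = ΣλE/(1+Σλh) = 5.995/11.59 = 0.5174 kJ/s.
Profitability of weevils: 0.51/3.2 = 0.1594 kJ/s.
0.1594 < 0.5174, so adding weevils would lower the average — exclude it.

No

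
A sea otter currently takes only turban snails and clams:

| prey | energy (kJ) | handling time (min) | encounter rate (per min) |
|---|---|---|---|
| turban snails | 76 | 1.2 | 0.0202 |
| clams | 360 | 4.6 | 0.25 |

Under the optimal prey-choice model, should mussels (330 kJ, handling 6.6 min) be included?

Yes

Current rate: (0.0202×76 + 0.25×360)/(1 + 0.0202×1.2 + 0.25×4.6) = 42.1 kJ/min.
Profitability of mussels: 330/6.6 = 50 kJ/min.
50 > 42.1, so adding mussels raises the average — include it.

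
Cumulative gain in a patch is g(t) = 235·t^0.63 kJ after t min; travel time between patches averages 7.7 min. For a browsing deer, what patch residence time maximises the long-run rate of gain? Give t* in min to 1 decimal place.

13.1 min

By the marginal value theorem, leave when the instantaneous gain rate g'(t) equals the habitat-wide average g(t)/(T + t).
g'(t) = 0.63·235·t^-0.37. Setting 0.63·235·t^-0.37 = 235·t^0.63/(7.7+t) gives 0.63(7.7+t) = t, so 0.37·t = 0.63×7.7.
t* = 0.63×7.7/0.37 = 13.11 min.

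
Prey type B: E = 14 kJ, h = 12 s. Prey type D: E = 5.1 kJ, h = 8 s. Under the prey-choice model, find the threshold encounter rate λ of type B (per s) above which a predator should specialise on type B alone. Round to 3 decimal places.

Drop type D once their profitability E₂/h₂ falls below the rate achievable on type B alone: E₂/h₂ = λE₁/(1 + λh₁).
Solve for λ: λE₁h₂ = E₂(1 + λh₁) → λ(E₁h₂ − E₂h₁) = E₂ → λ = E₂/(E₁h₂ − E₂h₁).
λ = 5.1/(14×8 − 5.1×12) = 5.1/50.8 = 0.1004 per s.

0.100 per s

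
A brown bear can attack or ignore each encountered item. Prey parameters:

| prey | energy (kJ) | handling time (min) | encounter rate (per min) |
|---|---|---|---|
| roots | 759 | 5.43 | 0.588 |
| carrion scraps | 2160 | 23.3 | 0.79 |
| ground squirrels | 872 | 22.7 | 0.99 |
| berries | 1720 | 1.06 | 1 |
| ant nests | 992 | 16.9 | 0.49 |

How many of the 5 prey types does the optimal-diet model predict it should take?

Rank by E/h (kJ/min): berries 1.62e+03, roots 140, carrion scraps 92.7, ant nests 58.7, ground squirrels 38.4. Include each in turn until the next type's E/h falls below the running intake rate.
Rate on top 1: 835. roots: 140 < 835 → exclude; stop.
Optimal diet: berries — 1 of 5 types.

1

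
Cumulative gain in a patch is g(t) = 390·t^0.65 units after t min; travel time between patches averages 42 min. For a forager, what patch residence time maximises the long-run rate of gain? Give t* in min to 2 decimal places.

78.00 min

By the marginal value theorem, leave when the instantaneous gain rate g'(t) equals the habitat-wide average g(t)/(T + t).
g'(t) = 0.65·390·t^-0.35. Setting 0.65·390·t^-0.35 = 390·t^0.65/(42+t) gives 0.65(42+t) = t, so 0.35·t = 0.65×42.
t* = 0.65×42/0.35 = 78 min.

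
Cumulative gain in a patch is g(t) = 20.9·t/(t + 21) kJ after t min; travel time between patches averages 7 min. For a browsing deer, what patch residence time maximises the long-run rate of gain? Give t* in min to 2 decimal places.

By the marginal value theorem, leave when the instantaneous gain rate g'(t) equals the habitat-wide average g(t)/(T + t).
g'(t) = 20.9·21/(t + 21)². Setting 20.9·21/(t+21)² = 20.9t/[(t+21)(7+t)] gives 21(7+t) = t(t+21), so t² = 21×7 = 147.
t* = √147 = 12.12 min.

12.12 min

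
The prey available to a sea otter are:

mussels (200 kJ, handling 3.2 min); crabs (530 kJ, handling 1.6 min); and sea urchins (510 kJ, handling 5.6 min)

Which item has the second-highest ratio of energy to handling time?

sea urchins

Profitability E/h (kJ/min): mussels = 200/3.2 = 62.5, crabs = 530/1.6 = 331, sea urchins = 510/5.6 = 91.1.
Ranked: crabs > sea urchins > mussels.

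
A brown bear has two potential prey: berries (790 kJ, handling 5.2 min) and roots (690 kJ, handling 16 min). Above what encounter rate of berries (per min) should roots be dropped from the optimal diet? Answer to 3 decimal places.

The zero-one rule: include roots iff E₂/h₂ > λE₁/(1+λh₁). Equality gives the switch point.
λE₁h₂ = E₂ + λE₂h₁ ⇒ λ = E₂/(E₁h₂ − E₂h₁) = 690/(1.264e+04 − 3588) = 0.07623 per min.

0.076 per min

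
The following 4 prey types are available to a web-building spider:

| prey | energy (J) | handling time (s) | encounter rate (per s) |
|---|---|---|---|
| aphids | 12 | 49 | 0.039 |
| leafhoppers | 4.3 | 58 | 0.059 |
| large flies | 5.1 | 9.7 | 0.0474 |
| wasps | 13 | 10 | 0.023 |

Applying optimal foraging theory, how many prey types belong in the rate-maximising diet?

E/h in descending order: wasps 1.3, large flies 0.526, aphids 0.245, leafhoppers 0.0741 J/s. The optimal diet is the largest prefix of this list for which every included type satisfies E_i/h_i > R on the types above it.
Rate on top 1: 0.2431. large flies: 0.526 > 0.2431 → include.
Rate on top 2: 0.32. aphids: 0.245 < 0.32 → exclude; stop.
Optimal diet: wasps, large flies — 2 of 4 types.

2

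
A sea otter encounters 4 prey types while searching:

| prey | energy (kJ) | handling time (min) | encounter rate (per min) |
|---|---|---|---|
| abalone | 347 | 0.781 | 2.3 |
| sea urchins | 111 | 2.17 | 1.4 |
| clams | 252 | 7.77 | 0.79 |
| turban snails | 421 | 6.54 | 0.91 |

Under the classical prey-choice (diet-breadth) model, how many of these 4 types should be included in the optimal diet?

1

Rank by E/h (kJ/min): abalone 444, turban snails 64.4, sea urchins 51.2, clams 32.4. Include each in turn until the next type's E/h falls below the running intake rate.
Rate on top 1: 285.4. turban snails: 64.4 < 285.4 → exclude; stop.
Optimal diet: abalone — 1 of 4 types.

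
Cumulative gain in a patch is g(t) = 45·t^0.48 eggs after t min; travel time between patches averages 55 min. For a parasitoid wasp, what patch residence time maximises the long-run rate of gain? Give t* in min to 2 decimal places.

Optimal t* satisfies g'(t*) = g(t*)/(T + t*).
g'(t) = 0.48·45·t^-0.52. Setting 0.48·45·t^-0.52 = 45·t^0.48/(55+t) gives 0.48(55+t) = t, so 0.52·t = 0.48×55.
t* = 0.48×55/0.52 = 50.77 min.

50.77 min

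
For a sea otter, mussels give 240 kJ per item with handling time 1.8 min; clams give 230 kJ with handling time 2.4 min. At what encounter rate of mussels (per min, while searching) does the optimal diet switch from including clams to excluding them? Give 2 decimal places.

1.42 per min

At the threshold, the rate on mussels alone equals the profitability of clams: λ·240/(1 + λ·1.8) = 230/2.4 = 95.83.
Rearranging, λ(240 − 95.83×1.8) = 95.83, so λ = 95.83/67.5 = 1.42 per min.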